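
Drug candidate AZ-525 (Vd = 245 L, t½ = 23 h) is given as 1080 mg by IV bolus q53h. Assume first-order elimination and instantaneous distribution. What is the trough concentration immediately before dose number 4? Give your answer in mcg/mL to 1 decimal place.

1.1 mcg/mL

f = (1/2)^(τ/t½) = (1/2)^(53/23) ≈ 0.2025.
C₀ = D/Vd = 1080/245 ≈ 4.408 mcg/mL.
Before the 4th dose, 3 doses have been given. Superposition: Cmin = C₀·(f + f² + … + f^3).
≈ 4.408 × (0.2025 + 0.0410 + 0.0083) ≈ 4.408 × 0.2518 ≈ 1.110 mcg/mL.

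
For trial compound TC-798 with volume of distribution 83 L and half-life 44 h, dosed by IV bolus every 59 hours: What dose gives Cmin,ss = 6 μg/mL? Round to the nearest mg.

763 mg

τ/t½ = 59/44 ≈ 1.3409, so f = (1/2)^(59/44) ≈ 0.394772.
Cmin,ss = (D/Vd)·f/(1−f), so D = Cmin,ss·Vd·(1−f)/f.
D = 6 × 83 × (1−f)/f ≈ 6 × 83 × 1.53311 ≈ 763.49 mg.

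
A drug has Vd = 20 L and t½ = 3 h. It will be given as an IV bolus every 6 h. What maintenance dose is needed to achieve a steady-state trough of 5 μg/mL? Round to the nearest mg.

τ/t½ = 6/3 ≈ 2, so f = (1/2)^(6/3) ≈ 0.250000.
Cmin,ss = (D/Vd)·f/(1−f), so D = Cmin,ss·Vd·(1−f)/f.
D = 5 × 20 × (1−f)/f ≈ 5 × 20 × 3.00000 ≈ 300.00 mg.

300 mg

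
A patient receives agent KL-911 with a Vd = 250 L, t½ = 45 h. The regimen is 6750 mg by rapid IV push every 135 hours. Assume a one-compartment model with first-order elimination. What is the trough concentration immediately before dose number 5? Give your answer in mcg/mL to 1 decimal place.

f = (1/2)^(τ/t½) = (1/2)^(135/45) ≈ 0.1250.
C₀ = D/Vd = 6750/250 ≈ 27.000 mcg/mL.
Before the 5th dose, 4 doses have been given. Superposition: Cmin = C₀·(f + f² + … + f^4).
≈ 27.000 × (0.1250 + 0.0156 + 0.0020 + 0.0002) ≈ 27.000 × 0.1428 ≈ 3.856 mcg/mL.

3.9 mcg/mL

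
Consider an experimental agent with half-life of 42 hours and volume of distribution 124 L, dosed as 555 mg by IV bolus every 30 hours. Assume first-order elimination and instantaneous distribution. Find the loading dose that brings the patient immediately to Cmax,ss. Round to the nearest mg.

f = (1/2)^(30/42) ≈ 0.609507; accumulation ratio R = 1/(1−f) ≈ 2.56087.
Loading dose to hit Cmax,ss on first dose: D_load = D_maint·R ≈ 555 × 2.56087 ≈ 1421.28 mg.

1421 mg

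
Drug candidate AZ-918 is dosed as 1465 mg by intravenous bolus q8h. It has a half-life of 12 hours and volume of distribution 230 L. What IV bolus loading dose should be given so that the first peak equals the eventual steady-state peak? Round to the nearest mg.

3959 mg

f = (1/2)^(8/12) ≈ 0.629961; accumulation ratio R = 1/(1−f) ≈ 2.70242.
Loading dose to hit Cmax,ss on first dose: D_load = D_maint·R ≈ 1465 × 2.70242 ≈ 3959.05 mg.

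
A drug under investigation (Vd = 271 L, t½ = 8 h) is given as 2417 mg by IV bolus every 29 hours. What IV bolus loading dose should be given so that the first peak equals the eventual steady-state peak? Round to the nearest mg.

f = (1/2)^(29/8) ≈ 0.081052; accumulation ratio R = 1/(1−f) ≈ 1.08820.
Loading dose to hit Cmax,ss on first dose: D_load = D_maint·R ≈ 2417 × 1.08820 ≈ 2630.18 mg.

2630 mg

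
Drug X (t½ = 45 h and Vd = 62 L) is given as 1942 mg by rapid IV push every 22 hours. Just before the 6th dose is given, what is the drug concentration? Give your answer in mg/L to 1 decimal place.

f = (1/2)^(τ/t½) = (1/2)^(22/45) ≈ 0.7126.
C₀ = D/Vd = 1942/62 ≈ 31.323 mg/L.
Before the 6th dose, 5 doses have been given. Superposition: Cmin = C₀·(f + f² + … + f^5).
≈ 31.323 × (0.7126 + 0.5078 + 0.3619 + 0.2579 + 0.1838) ≈ 31.323 × 2.0240 ≈ 63.398 mg/L.

63.4 mg/L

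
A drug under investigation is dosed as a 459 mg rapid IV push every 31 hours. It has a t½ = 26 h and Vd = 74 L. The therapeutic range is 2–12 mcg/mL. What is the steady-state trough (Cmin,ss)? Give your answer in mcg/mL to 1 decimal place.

Over one 31-h interval, 31/26 ≈ 1.1923 half-lives elapse, leaving f ≈ 0.4376 of each dose.
Single-dose peak C₀ = D/Vd = 459/74 ≈ 6.203 mcg/mL.
Steady-state trough Cmin,ss = C₀·f/(1−f) ≈ 6.203 × 0.4376/0.5624 ≈ 4.827 mcg/mL.
Trough 4.8 mcg/mL vs MEC 2 mcg/mL: adequate.

4.8 mcg/mL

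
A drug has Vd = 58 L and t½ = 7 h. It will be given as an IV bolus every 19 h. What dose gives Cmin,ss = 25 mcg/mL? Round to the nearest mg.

τ/t½ = 19/7 ≈ 2.7143, so f = (1/2)^(19/7) ≈ 0.152377.
Cmin,ss = (D/Vd)·f/(1−f), so D = Cmin,ss·Vd·(1−f)/f.
D = 25 × 58 × (1−f)/f ≈ 25 × 58 × 5.56267 ≈ 8065.87 mg.

8066 mg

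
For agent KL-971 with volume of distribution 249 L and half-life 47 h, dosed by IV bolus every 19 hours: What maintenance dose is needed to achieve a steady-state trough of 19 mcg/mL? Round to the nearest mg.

1530 mg

τ/t½ = 19/47 ≈ 0.40426, so f = (1/2)^(19/47) ≈ 0.755626.
Cmin,ss = (D/Vd)·f/(1−f), so D = Cmin,ss·Vd·(1−f)/f.
D = 19 × 249 × (1−f)/f ≈ 19 × 249 × 0.32341 ≈ 1530.05 mg.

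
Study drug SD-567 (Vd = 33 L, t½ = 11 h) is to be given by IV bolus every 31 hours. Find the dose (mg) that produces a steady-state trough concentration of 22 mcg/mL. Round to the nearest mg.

4394 mg

τ/t½ = 31/11 ≈ 2.8182, so f = (1/2)^(31/11) ≈ 0.141789.
Cmin,ss = (D/Vd)·f/(1−f), so D = Cmin,ss·Vd·(1−f)/f.
D = 22 × 33 × (1−f)/f ≈ 22 × 33 × 6.05273 ≈ 4394.28 mg.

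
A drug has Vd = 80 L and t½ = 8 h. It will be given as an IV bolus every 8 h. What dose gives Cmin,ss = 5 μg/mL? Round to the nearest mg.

τ/t½ = 8/8 ≈ 1, so f = (1/2)^(8/8) ≈ 0.500000.
Cmin,ss = (D/Vd)·f/(1−f), so D = Cmin,ss·Vd·(1−f)/f.
D = 5 × 80 × (1−f)/f ≈ 5 × 80 × 1.00000 ≈ 400.00 mg.

400 mg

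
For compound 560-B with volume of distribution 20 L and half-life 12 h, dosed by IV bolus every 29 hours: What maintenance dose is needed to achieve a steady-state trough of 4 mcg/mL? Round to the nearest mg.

τ/t½ = 29/12 ≈ 2.4167, so f = (1/2)^(29/12) ≈ 0.187288.
Cmin,ss = (D/Vd)·f/(1−f), so D = Cmin,ss·Vd·(1−f)/f.
D = 4 × 20 × (1−f)/f ≈ 4 × 20 × 4.33937 ≈ 347.15 mg.

347 mg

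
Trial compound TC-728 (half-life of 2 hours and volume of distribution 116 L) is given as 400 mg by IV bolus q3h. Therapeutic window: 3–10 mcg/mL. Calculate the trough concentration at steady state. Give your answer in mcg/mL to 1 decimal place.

k = ln2/t½ = ln2/2 ≈ 0.346574 h⁻¹; fraction remaining f = e^(−kτ) = e^(−0.346574×3) ≈ 0.3536.
Single-dose peak C₀ = D/Vd = 400/116 ≈ 3.448 mcg/mL.
Steady-state trough Cmin,ss = C₀·f/(1−f) ≈ 3.448 × 0.3536/0.6464 ≈ 1.886 mcg/mL.
Trough 1.9 mcg/mL vs MEC 3 mcg/mL: subtherapeutic.

1.9 mcg/mL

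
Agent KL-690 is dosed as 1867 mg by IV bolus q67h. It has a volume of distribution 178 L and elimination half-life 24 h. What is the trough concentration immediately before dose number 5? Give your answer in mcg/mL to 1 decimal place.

1.8 mcg/mL

f = (1/2)^(τ/t½) = (1/2)^(67/24) ≈ 0.1444.
C₀ = D/Vd = 1867/178 ≈ 10.489 mcg/mL.
Before the 5th dose, 4 doses have been given. Superposition: Cmin = C₀·(f + f² + … + f^4).
≈ 10.489 × (0.1444 + 0.0209 + 0.0030 + 0.0004) ≈ 10.489 × 0.1687 ≈ 1.769 mcg/mL.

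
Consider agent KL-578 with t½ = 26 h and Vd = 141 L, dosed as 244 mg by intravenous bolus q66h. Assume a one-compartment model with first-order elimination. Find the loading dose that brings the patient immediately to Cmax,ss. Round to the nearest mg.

f = (1/2)^(66/26) ≈ 0.172126; accumulation ratio R = 1/(1−f) ≈ 1.20791.
Loading dose to hit Cmax,ss on first dose: D_load = D_maint·R ≈ 244 × 1.20791 ≈ 294.73 mg.

295 mg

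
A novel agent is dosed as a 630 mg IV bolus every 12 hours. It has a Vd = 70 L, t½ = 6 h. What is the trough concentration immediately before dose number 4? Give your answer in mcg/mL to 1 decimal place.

f = (1/2)^(τ/t½) = (1/2)^(12/6) ≈ 0.2500.
C₀ = D/Vd = 630/70 ≈ 9.000 mcg/mL.
Before the 4th dose, 3 doses have been given. Superposition: Cmin = C₀·(f + f² + … + f^3).
≈ 9.000 × (0.2500 + 0.0625 + 0.0156) ≈ 9.000 × 0.3281 ≈ 2.953 mcg/mL.

3.0 mcg/mL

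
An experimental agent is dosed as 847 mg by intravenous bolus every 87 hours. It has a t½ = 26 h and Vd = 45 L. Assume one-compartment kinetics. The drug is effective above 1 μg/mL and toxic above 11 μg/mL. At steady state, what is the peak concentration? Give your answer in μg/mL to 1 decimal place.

20.9 μg/mL

Over one 87-h interval, 87/26 ≈ 3.3462 half-lives elapse, leaving f ≈ 0.0983 of each dose.
At steady state, accumulation factor R = 1/(1 − e^(−kτ)) ≈ 1.1090.
Each bolus raises the concentration by D/Vd = 847/45 ≈ 18.822 μg/mL.
Steady-state peak Cmax,ss = C₀·R ≈ 18.822 × 1.1090 ≈ 20.874 μg/mL.
Peak 20.9 μg/mL vs MTC 11 μg/mL: exceeds toxic threshold.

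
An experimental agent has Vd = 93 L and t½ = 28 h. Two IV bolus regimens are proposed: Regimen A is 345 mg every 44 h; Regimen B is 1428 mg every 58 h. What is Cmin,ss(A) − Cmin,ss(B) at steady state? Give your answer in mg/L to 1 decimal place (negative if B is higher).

-2.9 mg/L

Regimen A: f = (1/2)^(44/28) ≈ 0.3365; Cmin,ss = (345/93)·f/(1−f) ≈ 1.881 mg/L.
Regimen B: f = (1/2)^(58/28) ≈ 0.2379; Cmin,ss = (1428/93)·f/(1−f) ≈ 4.793 mg/L.
Difference ≈ 1.881 − 4.793 ≈ -2.912 mg/L.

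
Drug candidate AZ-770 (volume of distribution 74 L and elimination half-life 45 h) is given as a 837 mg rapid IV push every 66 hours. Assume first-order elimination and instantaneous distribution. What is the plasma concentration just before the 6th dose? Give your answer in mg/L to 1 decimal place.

6.4 mg/L

f = (1/2)^(τ/t½) = (1/2)^(66/45) ≈ 0.3618.
C₀ = D/Vd = 837/74 ≈ 11.311 mg/L.
Before the 6th dose, 5 doses have been given. Superposition: Cmin = C₀·(f + f² + … + f^5).
≈ 11.311 × (0.3618 + 0.1309 + 0.0474 + 0.0171 + 0.0062) ≈ 11.311 × 0.5634 ≈ 6.373 mg/L.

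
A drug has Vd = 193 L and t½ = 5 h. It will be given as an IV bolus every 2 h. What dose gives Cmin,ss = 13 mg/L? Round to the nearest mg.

τ/t½ = 2/5 ≈ 0.4, so f = (1/2)^(2/5) ≈ 0.757858.
Cmin,ss = (D/Vd)·f/(1−f), so D = Cmin,ss·Vd·(1−f)/f.
D = 13 × 193 × (1−f)/f ≈ 13 × 193 × 0.31951 ≈ 801.65 mg.

802 mg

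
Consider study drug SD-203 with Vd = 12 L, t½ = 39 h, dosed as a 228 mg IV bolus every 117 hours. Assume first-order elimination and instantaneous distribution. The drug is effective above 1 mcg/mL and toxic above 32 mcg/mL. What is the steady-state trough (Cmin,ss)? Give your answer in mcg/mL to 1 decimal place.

2.7 mcg/mL

τ = 117 h = 3 half-lives, so f = (1/2)^3 = 0.125.
At steady state, R = 1/(1 − 0.125) = 8/7.
Single-dose peak C₀ = D/Vd = 228/12 = 19 mcg/mL.
Steady-state peak Cmax,ss = C₀·R = 19 × 8/7 ≈ 21.714 mcg/mL.
Steady-state trough Cmin,ss = Cmax,ss·f ≈ 21.714 × 0.125 ≈ 2.714 mcg/mL.
Trough 2.7 mcg/mL vs MEC 1 mcg/mL: adequate.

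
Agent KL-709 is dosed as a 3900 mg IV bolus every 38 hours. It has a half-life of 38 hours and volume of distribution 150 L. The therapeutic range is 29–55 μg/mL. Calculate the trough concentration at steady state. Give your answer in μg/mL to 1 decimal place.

26.0 μg/mL

The dosing interval is 1 half-life, so f = 2^(−1) = 0.5.
At steady state, R = 1/(1 − 0.5) = 2/1.
Single-dose peak C₀ = D/Vd = 3900/150 = 26 μg/mL.
Steady-state peak Cmax,ss = C₀·R = 26 × 2/1 ≈ 52.000 μg/mL.
Steady-state trough Cmin,ss = Cmax,ss·f ≈ 52.000 × 0.5 ≈ 26.000 μg/mL.
Trough 26.0 μg/mL vs MEC 29 μg/mL: subtherapeutic.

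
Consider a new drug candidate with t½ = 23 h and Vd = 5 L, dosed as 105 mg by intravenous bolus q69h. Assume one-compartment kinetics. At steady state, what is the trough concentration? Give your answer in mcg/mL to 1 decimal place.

τ = 69 h = 3 half-lives, so f = (1/2)^3 = 0.125.
Accumulation ratio R = 1/(1 − f) = 1/0.875 = 8/7.
Single-dose peak C₀ = D/Vd = 105/5 = 21 mcg/mL.
Steady-state peak Cmax,ss = C₀·R = 21 × 8/7 ≈ 24.000 mcg/mL.
Steady-state trough Cmin,ss = Cmax,ss·f ≈ 24.000 × 0.125 ≈ 3.000 mcg/mL.

3.0 mcg/mL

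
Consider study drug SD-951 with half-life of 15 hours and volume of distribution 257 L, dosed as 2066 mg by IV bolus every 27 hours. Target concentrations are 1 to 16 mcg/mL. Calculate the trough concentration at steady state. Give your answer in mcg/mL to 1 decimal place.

3.2 mcg/mL

k = ln2/t½ = ln2/15 ≈ 0.046210 h⁻¹; fraction remaining f = e^(−kτ) = e^(−0.046210×27) ≈ 0.2872.
Single-dose peak C₀ = D/Vd = 2066/257 ≈ 8.039 mcg/mL.
Steady-state trough Cmin,ss = C₀·f/(1−f) ≈ 8.039 × 0.2872/0.7128 ≈ 3.239 mcg/mL.
Trough 3.2 mcg/mL vs MEC 1 mcg/mL: adequate.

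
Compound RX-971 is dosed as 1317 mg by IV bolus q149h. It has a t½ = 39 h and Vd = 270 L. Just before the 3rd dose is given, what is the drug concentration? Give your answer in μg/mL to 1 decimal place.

f = (1/2)^(τ/t½) = (1/2)^(149/39) ≈ 0.0708.
C₀ = D/Vd = 1317/270 ≈ 4.878 μg/mL.
Before the 3rd dose, 2 doses have been given. Superposition: Cmin = C₀·(f + f²).
≈ 4.878 × (0.0708 + 0.0050) ≈ 4.878 × 0.0758 ≈ 0.370 μg/mL.

0.4 μg/mL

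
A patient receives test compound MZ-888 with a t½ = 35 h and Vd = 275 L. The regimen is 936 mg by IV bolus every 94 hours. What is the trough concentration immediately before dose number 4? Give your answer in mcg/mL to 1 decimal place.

0.6 mcg/mL

f = (1/2)^(τ/t½) = (1/2)^(94/35) ≈ 0.1554.
C₀ = D/Vd = 936/275 ≈ 3.404 mcg/mL.
Before the 4th dose, 3 doses have been given. Superposition: Cmin = C₀·(f + f² + … + f^3).
≈ 3.404 × (0.1554 + 0.0241 + 0.0038) ≈ 3.404 × 0.1833 ≈ 0.624 mcg/mL.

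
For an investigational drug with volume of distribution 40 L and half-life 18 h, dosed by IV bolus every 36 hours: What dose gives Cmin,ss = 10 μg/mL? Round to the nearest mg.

1200 mg

τ/t½ = 36/18 ≈ 2, so f = (1/2)^(36/18) ≈ 0.250000.
Cmin,ss = (D/Vd)·f/(1−f), so D = Cmin,ss·Vd·(1−f)/f.
D = 10 × 40 × (1−f)/f ≈ 10 × 40 × 3.00000 ≈ 1200.00 mg.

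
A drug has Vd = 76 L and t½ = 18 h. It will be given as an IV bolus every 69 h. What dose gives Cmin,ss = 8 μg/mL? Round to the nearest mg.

8059 mg

τ/t½ = 69/18 ≈ 3.8333, so f = (1/2)^(69/18) ≈ 0.070154.
Cmin,ss = (D/Vd)·f/(1−f), so D = Cmin,ss·Vd·(1−f)/f.
D = 8 × 76 × (1−f)/f ≈ 8 × 76 × 13.25435 ≈ 8058.64 mg.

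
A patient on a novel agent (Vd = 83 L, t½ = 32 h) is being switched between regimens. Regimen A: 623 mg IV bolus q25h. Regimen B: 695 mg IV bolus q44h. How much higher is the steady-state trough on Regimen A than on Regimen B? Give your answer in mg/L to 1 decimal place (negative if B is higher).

5.2 mg/L

Regimen A: f = (1/2)^(25/32) ≈ 0.5819; Cmin,ss = (623/83)·f/(1−f) ≈ 10.447 mg/L.
Regimen B: f = (1/2)^(44/32) ≈ 0.3856; Cmin,ss = (695/83)·f/(1−f) ≈ 5.255 mg/L.
Difference ≈ 10.447 − 5.255 ≈ 5.192 mg/L.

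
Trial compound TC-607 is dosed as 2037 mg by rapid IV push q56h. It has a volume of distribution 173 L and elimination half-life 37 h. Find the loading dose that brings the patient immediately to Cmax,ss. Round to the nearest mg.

3135 mg

f = (1/2)^(56/37) ≈ 0.350257; accumulation ratio R = 1/(1−f) ≈ 1.53907.
Loading dose to hit Cmax,ss on first dose: D_load = D_maint·R ≈ 2037 × 1.53907 ≈ 3135.09 mg.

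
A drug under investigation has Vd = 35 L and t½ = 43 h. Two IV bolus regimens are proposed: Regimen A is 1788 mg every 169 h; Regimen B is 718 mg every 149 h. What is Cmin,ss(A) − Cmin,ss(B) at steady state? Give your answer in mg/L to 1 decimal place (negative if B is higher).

1.5 mg/L

Regimen A: f = (1/2)^(169/43) ≈ 0.0656; Cmin,ss = (1788/35)·f/(1−f) ≈ 3.586 mg/L.
Regimen B: f = (1/2)^(149/43) ≈ 0.0906; Cmin,ss = (718/35)·f/(1−f) ≈ 2.044 mg/L.
Difference ≈ 3.586 − 2.044 ≈ 1.542 mg/L.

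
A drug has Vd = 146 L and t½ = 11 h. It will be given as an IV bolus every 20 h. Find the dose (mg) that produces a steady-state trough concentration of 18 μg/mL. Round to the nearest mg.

6639 mg

τ/t½ = 20/11 ≈ 1.8182, so f = (1/2)^(20/11) ≈ 0.283578.
Cmin,ss = (D/Vd)·f/(1−f), so D = Cmin,ss·Vd·(1−f)/f.
D = 18 × 146 × (1−f)/f ≈ 18 × 146 × 2.52637 ≈ 6639.30 mg.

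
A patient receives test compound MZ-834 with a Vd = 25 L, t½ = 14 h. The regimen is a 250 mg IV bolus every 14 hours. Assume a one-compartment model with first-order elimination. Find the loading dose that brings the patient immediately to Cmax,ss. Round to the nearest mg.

500 mg

f = (1/2)^(14/14) ≈ 0.500000; accumulation ratio R = 1/(1−f) ≈ 2.00000.
Loading dose to hit Cmax,ss on first dose: D_load = D_maint·R ≈ 250 × 2.00000 ≈ 500.00 mg.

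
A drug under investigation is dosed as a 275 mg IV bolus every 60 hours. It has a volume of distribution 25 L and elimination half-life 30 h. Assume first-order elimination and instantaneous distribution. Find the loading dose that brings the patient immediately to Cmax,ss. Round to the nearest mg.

367 mg

f = (1/2)^(60/30) ≈ 0.250000; accumulation ratio R = 1/(1−f) ≈ 1.33333.
Loading dose to hit Cmax,ss on first dose: D_load = D_maint·R ≈ 275 × 1.33333 ≈ 366.67 mg.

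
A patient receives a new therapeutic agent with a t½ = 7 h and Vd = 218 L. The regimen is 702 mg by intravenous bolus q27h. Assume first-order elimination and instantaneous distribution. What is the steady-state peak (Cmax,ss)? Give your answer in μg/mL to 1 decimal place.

3.5 μg/mL

τ/t½ = 27/7 ≈ 3.8571, so fraction remaining f = (1/2)^(27/7) ≈ 0.0690.
At steady state, accumulation factor R = 1/(1 − e^(−kτ)) ≈ 1.0741.
Each bolus raises the concentration by D/Vd = 702/218 ≈ 3.220 μg/mL.
Steady-state peak Cmax,ss = C₀·R ≈ 3.220 × 1.0741 ≈ 3.459 μg/mL.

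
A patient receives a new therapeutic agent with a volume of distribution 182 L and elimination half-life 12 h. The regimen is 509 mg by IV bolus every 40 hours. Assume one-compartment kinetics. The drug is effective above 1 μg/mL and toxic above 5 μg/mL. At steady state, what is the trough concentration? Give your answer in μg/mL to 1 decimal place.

0.3 μg/mL

Over one 40-h interval, 40/12 ≈ 3.3333 half-lives elapse, leaving f ≈ 0.0992 of each dose.
Accumulation ratio R = 1/(1 − f) ≈ 1/0.9008 ≈ 1.1101.
Each bolus raises the concentration by D/Vd = 509/182 ≈ 2.797 μg/mL.
Steady-state peak Cmax,ss = C₀·R ≈ 2.797 × 1.1101 ≈ 3.105 μg/mL.
Steady-state trough Cmin,ss = Cmax,ss·f ≈ 3.105 × 0.0992 ≈ 0.308 μg/mL.
Trough 0.3 μg/mL vs MEC 1 μg/mL: subtherapeutic.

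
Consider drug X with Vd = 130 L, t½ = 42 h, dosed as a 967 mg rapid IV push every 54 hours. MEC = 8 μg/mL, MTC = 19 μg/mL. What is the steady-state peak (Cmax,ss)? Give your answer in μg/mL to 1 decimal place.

k = ln2/t½ = ln2/42 ≈ 0.016504 h⁻¹; fraction remaining f = e^(−kτ) = e^(−0.016504×54) ≈ 0.4102.
At steady state, accumulation factor R = 1/(1 − e^(−kτ)) ≈ 1.6955.
Each bolus raises the concentration by D/Vd = 967/130 ≈ 7.438 μg/mL.
Cmax,ss = C₀/(1 − f) ≈ 7.438/0.5898 ≈ 12.611 μg/mL.
Peak 12.6 μg/mL vs MTC 19 μg/mL: below toxic threshold.

12.6 μg/mL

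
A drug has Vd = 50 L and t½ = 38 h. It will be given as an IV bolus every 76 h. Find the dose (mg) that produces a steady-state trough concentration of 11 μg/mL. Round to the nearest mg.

1650 mg

τ/t½ = 76/38 ≈ 2, so f = (1/2)^(76/38) ≈ 0.250000.
Cmin,ss = (D/Vd)·f/(1−f), so D = Cmin,ss·Vd·(1−f)/f.
D = 11 × 50 × (1−f)/f ≈ 11 × 50 × 3.00000 ≈ 1650.00 mg.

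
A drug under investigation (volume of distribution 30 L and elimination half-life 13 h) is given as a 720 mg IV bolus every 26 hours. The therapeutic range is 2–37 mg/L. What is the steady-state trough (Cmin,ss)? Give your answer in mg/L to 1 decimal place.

τ = 26 h = 2 half-lives, so f = (1/2)^2 = 0.25.
Accumulation ratio R = 1/(1 − f) = 1/0.75 = 4/3.
Single-dose peak C₀ = D/Vd = 720/30 = 24 mg/L.
Steady-state peak Cmax,ss = C₀·R = 24 × 4/3 ≈ 32.000 mg/L.
Steady-state trough Cmin,ss = Cmax,ss·f ≈ 32.000 × 0.25 ≈ 8.000 mg/L.
Trough 8.0 mg/L vs MEC 2 mg/L: adequate.

8.0 mg/L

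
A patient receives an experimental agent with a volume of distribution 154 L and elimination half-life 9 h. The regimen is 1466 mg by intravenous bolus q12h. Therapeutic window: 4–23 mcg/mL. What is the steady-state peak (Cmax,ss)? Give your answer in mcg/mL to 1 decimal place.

τ/t½ = 12/9 ≈ 1.3333, so fraction remaining f = (1/2)^(12/9) ≈ 0.3969.
At steady state, accumulation factor R = 1/(1 − e^(−kτ)) ≈ 1.6581.
Each bolus raises the concentration by D/Vd = 1466/154 ≈ 9.519 mcg/mL.
Cmax,ss = C₀/(1 − f) ≈ 9.519/0.6031 ≈ 15.783 mcg/mL.
Peak 15.8 mcg/mL vs MTC 23 mcg/mL: below toxic threshold.

15.8 mcg/mL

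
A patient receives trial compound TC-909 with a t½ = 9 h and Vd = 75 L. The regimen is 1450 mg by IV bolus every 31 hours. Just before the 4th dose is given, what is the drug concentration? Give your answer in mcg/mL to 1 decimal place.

2.0 mcg/mL

f = (1/2)^(τ/t½) = (1/2)^(31/9) ≈ 0.0919.
C₀ = D/Vd = 1450/75 ≈ 19.333 mcg/mL.
Before the 4th dose, 3 doses have been given. Superposition: Cmin = C₀·(f + f² + … + f^3).
≈ 19.333 × (0.0919 + 0.0084 + 0.0008) ≈ 19.333 × 0.1011 ≈ 1.955 mcg/mL.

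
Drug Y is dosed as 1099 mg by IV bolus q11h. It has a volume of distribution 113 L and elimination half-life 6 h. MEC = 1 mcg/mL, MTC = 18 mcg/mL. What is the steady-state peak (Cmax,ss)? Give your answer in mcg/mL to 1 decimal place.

13.5 mcg/mL

Over one 11-h interval, 11/6 ≈ 1.8333 half-lives elapse, leaving f ≈ 0.2806 of each dose.
Accumulation ratio R = 1/(1 − f) ≈ 1/0.7194 ≈ 1.3900.
Each bolus raises the concentration by D/Vd = 1099/113 ≈ 9.726 mcg/mL.
Steady-state peak Cmax,ss = C₀·R ≈ 9.726 × 1.3900 ≈ 13.519 mcg/mL.
Peak 13.5 mcg/mL vs MTC 18 mcg/mL: below toxic threshold.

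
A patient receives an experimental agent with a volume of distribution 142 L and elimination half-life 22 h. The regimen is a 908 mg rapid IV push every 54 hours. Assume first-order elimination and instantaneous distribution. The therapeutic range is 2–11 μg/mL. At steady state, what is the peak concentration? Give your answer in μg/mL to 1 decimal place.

7.8 μg/mL

k = ln2/t½ = ln2/22 ≈ 0.031507 h⁻¹; fraction remaining f = e^(−kτ) = e^(−0.031507×54) ≈ 0.1824.
Accumulation ratio R = 1/(1 − f) ≈ 1/0.8176 ≈ 1.2231.
Single-dose peak C₀ = D/Vd = 908/142 ≈ 6.394 μg/mL.
Cmax,ss = C₀/(1 − f) ≈ 6.394/0.8176 ≈ 7.820 μg/mL.
Peak 7.8 μg/mL vs MTC 11 μg/mL: below toxic threshold.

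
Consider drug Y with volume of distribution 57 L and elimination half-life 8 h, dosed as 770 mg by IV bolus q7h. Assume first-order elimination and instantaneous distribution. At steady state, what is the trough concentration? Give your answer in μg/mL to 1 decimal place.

τ/t½ = 7/8 ≈ 0.875, so fraction remaining f = (1/2)^(7/8) ≈ 0.5453.
Each bolus raises the concentration by D/Vd = 770/57 ≈ 13.509 μg/mL.
Steady-state trough Cmin,ss = C₀·f/(1−f) ≈ 13.509 × 0.5453/0.4547 ≈ 16.201 μg/mL.

16.2 μg/mL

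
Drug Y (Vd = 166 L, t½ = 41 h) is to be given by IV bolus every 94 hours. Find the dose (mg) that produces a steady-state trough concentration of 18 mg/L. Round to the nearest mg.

11652 mg

τ/t½ = 94/41 ≈ 2.2927, so f = (1/2)^(94/41) ≈ 0.204096.
Cmin,ss = (D/Vd)·f/(1−f), so D = Cmin,ss·Vd·(1−f)/f.
D = 18 × 166 × (1−f)/f ≈ 18 × 166 × 3.89966 ≈ 11652.18 mg.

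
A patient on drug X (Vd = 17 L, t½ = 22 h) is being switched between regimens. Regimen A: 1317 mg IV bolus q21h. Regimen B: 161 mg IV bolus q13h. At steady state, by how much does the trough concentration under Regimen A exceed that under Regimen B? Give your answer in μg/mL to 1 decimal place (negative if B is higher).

63.9 μg/mL

Regimen A: f = (1/2)^(21/22) ≈ 0.5160; Cmin,ss = (1317/17)·f/(1−f) ≈ 82.593 μg/mL.
Regimen B: f = (1/2)^(13/22) ≈ 0.6639; Cmin,ss = (161/17)·f/(1−f) ≈ 18.707 μg/mL.
Difference ≈ 82.593 − 18.707 ≈ 63.886 μg/mL.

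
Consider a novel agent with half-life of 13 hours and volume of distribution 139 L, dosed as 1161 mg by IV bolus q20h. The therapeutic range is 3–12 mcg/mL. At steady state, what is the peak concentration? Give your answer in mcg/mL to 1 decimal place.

τ/t½ = 20/13 ≈ 1.5385, so fraction remaining f = (1/2)^(20/13) ≈ 0.3443.
At steady state, accumulation factor R = 1/(1 − e^(−kτ)) ≈ 1.5251.
Single-dose peak C₀ = D/Vd = 1161/139 ≈ 8.353 mcg/mL.
Steady-state peak Cmax,ss = C₀·R ≈ 8.353 × 1.5251 ≈ 12.739 mcg/mL.
Peak 12.7 mcg/mL vs MTC 12 mcg/mL: exceeds toxic threshold.

12.7 mcg/mL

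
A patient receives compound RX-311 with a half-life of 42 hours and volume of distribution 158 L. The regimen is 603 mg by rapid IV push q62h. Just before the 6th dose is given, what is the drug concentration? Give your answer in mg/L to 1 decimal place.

2.1 mg/L

f = (1/2)^(τ/t½) = (1/2)^(62/42) ≈ 0.3594.
C₀ = D/Vd = 603/158 ≈ 3.816 mg/L.
Before the 6th dose, 5 doses have been given. Superposition: Cmin = C₀·(f + f² + … + f^5).
≈ 3.816 × (0.3594 + 0.1292 + 0.0464 + 0.0167 + 0.0060) ≈ 3.816 × 0.5577 ≈ 2.128 mg/L.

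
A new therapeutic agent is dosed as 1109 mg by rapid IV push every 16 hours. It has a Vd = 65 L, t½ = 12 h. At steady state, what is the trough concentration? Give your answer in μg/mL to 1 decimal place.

11.2 μg/mL

Over one 16-h interval, 16/12 ≈ 1.3333 half-lives elapse, leaving f ≈ 0.3969 of each dose.
Accumulation ratio R = 1/(1 − f) ≈ 1/0.6031 ≈ 1.6581.
Each bolus raises the concentration by D/Vd = 1109/65 ≈ 17.062 μg/mL.
Steady-state peak Cmax,ss = C₀·R ≈ 17.062 × 1.6581 ≈ 28.291 μg/mL.
One interval later, Cmin,ss = Cmax,ss·e^(−kτ) ≈ 28.291 × 0.3969 ≈ 11.229 μg/mL.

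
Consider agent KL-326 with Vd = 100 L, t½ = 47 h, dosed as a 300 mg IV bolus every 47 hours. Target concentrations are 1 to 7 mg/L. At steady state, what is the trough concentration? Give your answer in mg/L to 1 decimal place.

τ = 47 h = 1 half-life, so f = (1/2)^1 = 0.5.
At steady state, R = 1/(1 − 0.5) = 2/1.
Single-dose peak C₀ = D/Vd = 300/100 = 3 mg/L.
Steady-state peak Cmax,ss = C₀·R = 3 × 2/1 ≈ 6.000 mg/L.
Steady-state trough Cmin,ss = Cmax,ss·f ≈ 6.000 × 0.5 ≈ 3.000 mg/L.
Trough 3.0 mg/L vs MEC 1 mg/L: adequate.

3.0 mg/L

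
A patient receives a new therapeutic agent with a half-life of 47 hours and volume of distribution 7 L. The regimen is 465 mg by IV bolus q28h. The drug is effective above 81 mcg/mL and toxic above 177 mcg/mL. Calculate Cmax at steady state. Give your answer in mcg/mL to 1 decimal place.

k = ln2/t½ = ln2/47 ≈ 0.014748 h⁻¹; fraction remaining f = e^(−kτ) = e^(−0.014748×28) ≈ 0.6617.
At steady state, accumulation factor R = 1/(1 − e^(−kτ)) ≈ 2.9560.
Each bolus raises the concentration by D/Vd = 465/7 ≈ 66.429 mcg/mL.
Cmax,ss = C₀/(1 − f) ≈ 66.429/0.3383 ≈ 196.361 mcg/mL.
Peak 196.4 mcg/mL vs MTC 177 mcg/mL: exceeds toxic threshold.

196.4 mcg/mL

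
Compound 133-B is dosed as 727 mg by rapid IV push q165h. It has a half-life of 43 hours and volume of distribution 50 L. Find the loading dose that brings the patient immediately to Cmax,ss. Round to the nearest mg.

f = (1/2)^(165/43) ≈ 0.069966; accumulation ratio R = 1/(1−f) ≈ 1.07523.
Loading dose to hit Cmax,ss on first dose: D_load = D_maint·R ≈ 727 × 1.07523 ≈ 781.69 mg.

782 mg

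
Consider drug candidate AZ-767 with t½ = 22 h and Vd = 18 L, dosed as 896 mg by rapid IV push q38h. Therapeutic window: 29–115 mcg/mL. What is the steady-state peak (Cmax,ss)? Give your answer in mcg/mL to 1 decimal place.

71.3 mcg/mL

k = ln2/t½ = ln2/22 ≈ 0.031507 h⁻¹; fraction remaining f = e^(−kτ) = e^(−0.031507×38) ≈ 0.3020.
Accumulation ratio R = 1/(1 − f) ≈ 1/0.6980 ≈ 1.4327.
Each bolus raises the concentration by D/Vd = 896/18 ≈ 49.778 mcg/mL.
Steady-state peak Cmax,ss = C₀·R ≈ 49.778 × 1.4327 ≈ 71.317 mcg/mL.
Peak 71.3 mcg/mL vs MTC 115 mcg/mL: below toxic threshold.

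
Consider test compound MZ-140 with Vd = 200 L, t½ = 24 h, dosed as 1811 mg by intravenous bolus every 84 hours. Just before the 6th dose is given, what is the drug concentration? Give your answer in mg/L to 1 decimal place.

0.9 mg/L

f = (1/2)^(τ/t½) = (1/2)^(84/24) ≈ 0.0884.
C₀ = D/Vd = 1811/200 ≈ 9.055 mg/L.
Before the 6th dose, 5 doses have been given. Superposition: Cmin = C₀·(f + f² + … + f^5).
≈ 9.055 × (0.0884 + 0.0078 + 0.0007 + 0.0001 + 0.0000) ≈ 9.055 × 0.0970 ≈ 0.878 mg/L.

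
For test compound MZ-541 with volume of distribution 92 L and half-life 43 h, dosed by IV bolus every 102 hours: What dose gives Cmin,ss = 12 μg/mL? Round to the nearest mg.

4611 mg

τ/t½ = 102/43 ≈ 2.3721, so f = (1/2)^(102/43) ≈ 0.193165.
Cmin,ss = (D/Vd)·f/(1−f), so D = Cmin,ss·Vd·(1−f)/f.
D = 12 × 92 × (1−f)/f ≈ 12 × 92 × 4.17692 ≈ 4611.32 mg.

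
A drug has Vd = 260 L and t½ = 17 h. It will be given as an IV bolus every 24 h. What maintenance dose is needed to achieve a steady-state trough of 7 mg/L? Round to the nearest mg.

3022 mg

τ/t½ = 24/17 ≈ 1.4118, so f = (1/2)^(24/17) ≈ 0.375852.
Cmin,ss = (D/Vd)·f/(1−f), so D = Cmin,ss·Vd·(1−f)/f.
D = 7 × 260 × (1−f)/f ≈ 7 × 260 × 1.66062 ≈ 3022.33 mg.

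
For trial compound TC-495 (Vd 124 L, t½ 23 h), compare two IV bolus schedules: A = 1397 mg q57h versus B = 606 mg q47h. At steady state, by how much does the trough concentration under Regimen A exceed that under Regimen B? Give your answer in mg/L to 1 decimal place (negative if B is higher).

Regimen A: f = (1/2)^(57/23) ≈ 0.1795; Cmin,ss = (1397/124)·f/(1−f) ≈ 2.465 mg/L.
Regimen B: f = (1/2)^(47/23) ≈ 0.2426; Cmin,ss = (606/124)·f/(1−f) ≈ 1.565 mg/L.
Difference ≈ 2.465 − 1.565 ≈ 0.900 mg/L.

0.9 mg/L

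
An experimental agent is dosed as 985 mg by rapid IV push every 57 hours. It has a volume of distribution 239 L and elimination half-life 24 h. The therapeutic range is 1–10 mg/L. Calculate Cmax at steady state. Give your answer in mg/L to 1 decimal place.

τ/t½ = 57/24 ≈ 2.375, so fraction remaining f = (1/2)^(57/24) ≈ 0.1928.
Accumulation ratio R = 1/(1 − f) ≈ 1/0.8072 ≈ 1.2389.
Each bolus raises the concentration by D/Vd = 985/239 ≈ 4.121 mg/L.
Steady-state peak Cmax,ss = C₀·R ≈ 4.121 × 1.2389 ≈ 5.106 mg/L.
Peak 5.1 mg/L vs MTC 10 mg/L: below toxic threshold.

5.1 mg/L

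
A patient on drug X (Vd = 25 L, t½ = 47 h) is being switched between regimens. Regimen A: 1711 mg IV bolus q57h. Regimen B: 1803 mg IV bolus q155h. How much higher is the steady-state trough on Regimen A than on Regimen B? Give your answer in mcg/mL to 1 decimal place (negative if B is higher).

Regimen A: f = (1/2)^(57/47) ≈ 0.4314; Cmin,ss = (1711/25)·f/(1−f) ≈ 51.926 mcg/mL.
Regimen B: f = (1/2)^(155/47) ≈ 0.1017; Cmin,ss = (1803/25)·f/(1−f) ≈ 8.165 mcg/mL.
Difference ≈ 51.926 − 8.165 ≈ 43.761 mcg/mL.

43.8 mcg/mL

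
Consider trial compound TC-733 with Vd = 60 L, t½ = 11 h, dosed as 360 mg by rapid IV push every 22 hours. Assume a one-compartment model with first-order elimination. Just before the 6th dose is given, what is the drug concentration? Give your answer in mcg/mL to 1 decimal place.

2.0 mcg/mL

f = (1/2)^(τ/t½) = (1/2)^(22/11) ≈ 0.2500.
C₀ = D/Vd = 360/60 ≈ 6.000 mcg/mL.
Before the 6th dose, 5 doses have been given. Superposition: Cmin = C₀·(f + f² + … + f^5).
≈ 6.000 × (0.2500 + 0.0625 + 0.0156 + 0.0039 + 0.0010) ≈ 6.000 × 0.3330 ≈ 1.998 mcg/mL.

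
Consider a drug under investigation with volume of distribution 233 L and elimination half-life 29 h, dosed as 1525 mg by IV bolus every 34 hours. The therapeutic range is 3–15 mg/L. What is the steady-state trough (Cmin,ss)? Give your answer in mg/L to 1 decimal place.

Over one 34-h interval, 34/29 ≈ 1.1724 half-lives elapse, leaving f ≈ 0.4437 of each dose.
Single-dose peak C₀ = D/Vd = 1525/233 ≈ 6.545 mg/L.
Steady-state trough Cmin,ss = C₀·f/(1−f) ≈ 6.545 × 0.4437/0.5563 ≈ 5.220 mg/L.
Trough 5.2 mg/L vs MEC 3 mg/L: adequate.

5.2 mg/L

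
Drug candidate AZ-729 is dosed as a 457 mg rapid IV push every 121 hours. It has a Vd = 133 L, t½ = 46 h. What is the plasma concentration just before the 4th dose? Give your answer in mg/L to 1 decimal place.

f = (1/2)^(τ/t½) = (1/2)^(121/46) ≈ 0.1615.
C₀ = D/Vd = 457/133 ≈ 3.436 mg/L.
Before the 4th dose, 3 doses have been given. Superposition: Cmin = C₀·(f + f² + … + f^3).
≈ 3.436 × (0.1615 + 0.0261 + 0.0042) ≈ 3.436 × 0.1918 ≈ 0.659 mg/L.

0.7 mg/L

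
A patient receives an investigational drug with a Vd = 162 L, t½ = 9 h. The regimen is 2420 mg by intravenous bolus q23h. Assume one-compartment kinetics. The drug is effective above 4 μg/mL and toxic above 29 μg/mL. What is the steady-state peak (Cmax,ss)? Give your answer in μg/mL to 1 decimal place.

Over one 23-h interval, 23/9 ≈ 2.5556 half-lives elapse, leaving f ≈ 0.1701 of each dose.
Accumulation ratio R = 1/(1 − f) ≈ 1/0.8299 ≈ 1.2050.
Single-dose peak C₀ = D/Vd = 2420/162 ≈ 14.938 μg/mL.
Steady-state peak Cmax,ss = C₀·R ≈ 14.938 × 1.2050 ≈ 18.000 μg/mL.
Peak 18.0 μg/mL vs MTC 29 μg/mL: below toxic threshold.

18.0 μg/mL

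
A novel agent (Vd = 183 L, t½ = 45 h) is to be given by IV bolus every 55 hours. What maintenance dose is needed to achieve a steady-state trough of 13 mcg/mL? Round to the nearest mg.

3171 mg

τ/t½ = 55/45 ≈ 1.2222, so f = (1/2)^(55/45) ≈ 0.428622.
Cmin,ss = (D/Vd)·f/(1−f), so D = Cmin,ss·Vd·(1−f)/f.
D = 13 × 183 × (1−f)/f ≈ 13 × 183 × 1.33306 ≈ 3171.35 mg.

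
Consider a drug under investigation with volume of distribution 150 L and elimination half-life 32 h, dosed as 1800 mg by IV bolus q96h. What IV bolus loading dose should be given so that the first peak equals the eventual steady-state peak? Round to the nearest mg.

f = (1/2)^(96/32) ≈ 0.125000; accumulation ratio R = 1/(1−f) ≈ 1.14286.
Loading dose to hit Cmax,ss on first dose: D_load = D_maint·R ≈ 1800 × 1.14286 ≈ 2057.15 mg.

2057 mg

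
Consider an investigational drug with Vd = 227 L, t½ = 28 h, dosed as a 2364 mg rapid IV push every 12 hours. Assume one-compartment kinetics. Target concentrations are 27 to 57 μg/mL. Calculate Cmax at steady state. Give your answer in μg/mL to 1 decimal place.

40.5 μg/mL

Over one 12-h interval, 12/28 ≈ 0.42857 half-lives elapse, leaving f ≈ 0.7430 of each dose.
Accumulation ratio R = 1/(1 − f) ≈ 1/0.2570 ≈ 3.8911.
Single-dose peak C₀ = D/Vd = 2364/227 ≈ 10.414 μg/mL.
Cmax,ss = C₀/(1 − f) ≈ 10.414/0.2570 ≈ 40.521 μg/mL.
Peak 40.5 μg/mL vs MTC 57 μg/mL: below toxic threshold.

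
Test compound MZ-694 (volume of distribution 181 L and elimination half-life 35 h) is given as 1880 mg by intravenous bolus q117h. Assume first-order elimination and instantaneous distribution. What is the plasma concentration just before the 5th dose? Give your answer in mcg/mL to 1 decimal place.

1.1 mcg/mL

f = (1/2)^(τ/t½) = (1/2)^(117/35) ≈ 0.0986.
C₀ = D/Vd = 1880/181 ≈ 10.387 mcg/mL.
Before the 5th dose, 4 doses have been given. Superposition: Cmin = C₀·(f + f² + … + f^4).
≈ 10.387 × (0.0986 + 0.0097 + 0.0010 + 0.0001) ≈ 10.387 × 0.1094 ≈ 1.136 mcg/mL.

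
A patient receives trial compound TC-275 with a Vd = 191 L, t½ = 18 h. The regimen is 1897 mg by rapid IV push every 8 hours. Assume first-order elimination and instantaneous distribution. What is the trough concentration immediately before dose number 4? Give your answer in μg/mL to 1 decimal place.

f = (1/2)^(τ/t½) = (1/2)^(8/18) ≈ 0.7349.
C₀ = D/Vd = 1897/191 ≈ 9.932 μg/mL.
Before the 4th dose, 3 doses have been given. Superposition: Cmin = C₀·(f + f² + … + f^3).
≈ 9.932 × (0.7349 + 0.5401 + 0.3969) ≈ 9.932 × 1.6719 ≈ 16.605 μg/mL.

16.6 μg/mL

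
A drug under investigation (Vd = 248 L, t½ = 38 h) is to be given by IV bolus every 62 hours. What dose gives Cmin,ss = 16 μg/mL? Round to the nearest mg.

τ/t½ = 62/38 ≈ 1.6316, so f = (1/2)^(62/38) ≈ 0.322735.
Cmin,ss = (D/Vd)·f/(1−f), so D = Cmin,ss·Vd·(1−f)/f.
D = 16 × 248 × (1−f)/f ≈ 16 × 248 × 2.09852 ≈ 8326.93 mg.

8327 mg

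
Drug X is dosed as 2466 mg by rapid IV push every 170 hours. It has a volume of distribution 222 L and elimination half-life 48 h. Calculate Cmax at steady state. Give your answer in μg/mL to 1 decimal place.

12.2 μg/mL

k = ln2/t½ = ln2/48 ≈ 0.014441 h⁻¹; fraction remaining f = e^(−kτ) = e^(−0.014441×170) ≈ 0.0859.
At steady state, accumulation factor R = 1/(1 − e^(−kτ)) ≈ 1.0940.
Single-dose peak C₀ = D/Vd = 2466/222 ≈ 11.108 μg/mL.
Steady-state peak Cmax,ss = C₀·R ≈ 11.108 × 1.0940 ≈ 12.152 μg/mL.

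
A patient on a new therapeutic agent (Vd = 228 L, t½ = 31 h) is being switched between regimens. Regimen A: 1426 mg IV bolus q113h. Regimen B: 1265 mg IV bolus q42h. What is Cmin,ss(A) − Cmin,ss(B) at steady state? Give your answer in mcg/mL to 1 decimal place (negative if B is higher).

Regimen A: f = (1/2)^(113/31) ≈ 0.0799; Cmin,ss = (1426/228)·f/(1−f) ≈ 0.543 mcg/mL.
Regimen B: f = (1/2)^(42/31) ≈ 0.3910; Cmin,ss = (1265/228)·f/(1−f) ≈ 3.562 mcg/mL.
Difference ≈ 0.543 − 3.562 ≈ -3.019 mcg/mL.

-3.0 mcg/mL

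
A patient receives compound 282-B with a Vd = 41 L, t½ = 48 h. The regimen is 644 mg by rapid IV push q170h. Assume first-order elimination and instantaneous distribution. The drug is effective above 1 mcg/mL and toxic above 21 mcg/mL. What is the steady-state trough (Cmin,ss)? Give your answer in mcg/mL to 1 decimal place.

k = ln2/t½ = ln2/48 ≈ 0.014441 h⁻¹; fraction remaining f = e^(−kτ) = e^(−0.014441×170) ≈ 0.0859.
Single-dose peak C₀ = D/Vd = 644/41 ≈ 15.707 mcg/mL.
Steady-state trough Cmin,ss = C₀·f/(1−f) ≈ 15.707 × 0.0859/0.9141 ≈ 1.476 mcg/mL.
Trough 1.5 mcg/mL vs MEC 1 mcg/mL: adequate.

1.5 mcg/mL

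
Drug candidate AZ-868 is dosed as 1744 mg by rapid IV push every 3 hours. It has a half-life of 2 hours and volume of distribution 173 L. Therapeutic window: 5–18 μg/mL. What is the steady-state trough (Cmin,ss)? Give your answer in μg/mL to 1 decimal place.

k = ln2/t½ = ln2/2 ≈ 0.346574 h⁻¹; fraction remaining f = e^(−kτ) = e^(−0.346574×3) ≈ 0.3536.
At steady state, accumulation factor R = 1/(1 − e^(−kτ)) ≈ 1.5470.
Each bolus raises the concentration by D/Vd = 1744/173 ≈ 10.081 μg/mL.
Cmax,ss = C₀/(1 − f) ≈ 10.081/0.6464 ≈ 15.596 μg/mL.
Steady-state trough Cmin,ss = Cmax,ss·f ≈ 15.596 × 0.3536 ≈ 5.515 μg/mL.
Trough 5.5 μg/mL vs MEC 5 μg/mL: adequate.

5.5 μg/mL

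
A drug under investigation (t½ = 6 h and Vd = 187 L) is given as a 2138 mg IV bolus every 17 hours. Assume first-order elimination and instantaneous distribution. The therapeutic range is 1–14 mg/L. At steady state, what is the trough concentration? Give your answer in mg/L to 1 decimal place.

1.9 mg/L

τ/t½ = 17/6 ≈ 2.8333, so fraction remaining f = (1/2)^(17/6) ≈ 0.1403.
At steady state, accumulation factor R = 1/(1 − e^(−kτ)) ≈ 1.1632.
Each bolus raises the concentration by D/Vd = 2138/187 ≈ 11.433 mg/L.
Cmax,ss = C₀/(1 − f) ≈ 11.433/0.8597 ≈ 13.299 mg/L.
Steady-state trough Cmin,ss = Cmax,ss·f ≈ 13.299 × 0.1403 ≈ 1.866 mg/L.
Trough 1.9 mg/L vs MEC 1 mg/L: adequate.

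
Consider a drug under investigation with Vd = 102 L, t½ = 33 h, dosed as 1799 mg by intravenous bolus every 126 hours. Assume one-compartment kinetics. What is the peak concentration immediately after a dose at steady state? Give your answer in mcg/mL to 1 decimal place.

k = ln2/t½ = ln2/33 ≈ 0.021004 h⁻¹; fraction remaining f = e^(−kτ) = e^(−0.021004×126) ≈ 0.0709.
At steady state, accumulation factor R = 1/(1 − e^(−kτ)) ≈ 1.0763.
Each bolus raises the concentration by D/Vd = 1799/102 ≈ 17.637 mcg/mL.
Steady-state peak Cmax,ss = C₀·R ≈ 17.637 × 1.0763 ≈ 18.983 mcg/mL.

19.0 mcg/mL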